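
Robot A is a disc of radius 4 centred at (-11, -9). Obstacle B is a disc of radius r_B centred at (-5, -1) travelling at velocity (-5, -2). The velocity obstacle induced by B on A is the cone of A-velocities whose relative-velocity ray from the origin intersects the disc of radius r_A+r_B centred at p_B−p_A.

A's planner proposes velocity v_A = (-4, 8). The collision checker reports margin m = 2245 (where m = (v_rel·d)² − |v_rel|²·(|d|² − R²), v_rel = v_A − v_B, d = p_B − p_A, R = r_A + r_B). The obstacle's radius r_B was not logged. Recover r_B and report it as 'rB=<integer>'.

m = 2245
d = (6, 8);  v_rel = (1, 10),  |v_rel|² = 101
v_rel×d = (1)·(8) − (10)·(6) = -52
since m = R²·101 − (-52)²:  R² = (2704 + 2245) / 101 = 49
R = √49 = 7  ⇒  r_B = 7 − 4 = 3

rB=3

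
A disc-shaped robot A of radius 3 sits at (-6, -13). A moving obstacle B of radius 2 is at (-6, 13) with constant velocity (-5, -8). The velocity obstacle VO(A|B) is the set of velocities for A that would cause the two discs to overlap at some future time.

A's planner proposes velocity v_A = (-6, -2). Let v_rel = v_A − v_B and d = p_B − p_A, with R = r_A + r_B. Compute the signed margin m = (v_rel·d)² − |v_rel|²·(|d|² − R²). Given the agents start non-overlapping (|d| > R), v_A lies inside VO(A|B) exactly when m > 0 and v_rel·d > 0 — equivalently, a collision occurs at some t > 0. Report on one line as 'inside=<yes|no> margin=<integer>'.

d = (0, 26),  |d|² = 676;  R = 3+2 = 5,  c = 676−5² = 651
v_rel = (-1, 6),  |v_rel|² = 37;  v_rel·d = (-1)·(0) + (6)·(26) = 156
37·t² − 312·t + 651 = 0  ⇒  m = 156² − 37·651 = 249
m = 249 > 0,  v_rel·d = 156 > 0  ⇒  inside

inside=yes margin=249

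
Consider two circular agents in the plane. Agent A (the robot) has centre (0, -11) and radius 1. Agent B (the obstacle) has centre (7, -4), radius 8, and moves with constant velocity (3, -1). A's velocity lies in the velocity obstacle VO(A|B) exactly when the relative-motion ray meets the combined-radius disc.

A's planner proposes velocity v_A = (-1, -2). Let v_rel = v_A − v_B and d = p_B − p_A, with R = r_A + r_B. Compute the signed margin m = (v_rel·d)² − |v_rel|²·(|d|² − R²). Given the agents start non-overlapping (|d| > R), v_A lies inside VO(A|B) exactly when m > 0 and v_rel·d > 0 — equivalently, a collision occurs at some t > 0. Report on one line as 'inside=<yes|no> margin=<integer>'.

d = (7, 7),  |d|² = 98;  R = 1+8 = 9,  c = 98−9² = 17
v_rel = (-4, -1),  |v_rel|² = 17;  v_rel·d = (-4)·(7) + (-1)·(7) = -35
17·t² + 70·t + 17 = 0  ⇒  m = (-35)² − 17·17 = 936
m = 936 > 0,  v_rel·d = -35 < 0  ⇒  outside

inside=no margin=936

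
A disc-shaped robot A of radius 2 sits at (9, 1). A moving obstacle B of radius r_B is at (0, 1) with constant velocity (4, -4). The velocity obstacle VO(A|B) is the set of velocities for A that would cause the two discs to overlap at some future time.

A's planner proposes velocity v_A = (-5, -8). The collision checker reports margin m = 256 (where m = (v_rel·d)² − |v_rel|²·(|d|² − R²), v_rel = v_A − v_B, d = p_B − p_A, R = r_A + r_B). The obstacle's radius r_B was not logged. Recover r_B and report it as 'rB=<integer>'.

m = 256
d = (-9, 0);  v_rel = (-9, -4),  |v_rel|² = 97
v_rel×d = (-9)·(0) − (-4)·(-9) = -36
since m = R²·97 − (-36)²:  R² = (1296 + 256) / 97 = 16
R = √16 = 4  ⇒  r_B = 4 − 2 = 2

rB=2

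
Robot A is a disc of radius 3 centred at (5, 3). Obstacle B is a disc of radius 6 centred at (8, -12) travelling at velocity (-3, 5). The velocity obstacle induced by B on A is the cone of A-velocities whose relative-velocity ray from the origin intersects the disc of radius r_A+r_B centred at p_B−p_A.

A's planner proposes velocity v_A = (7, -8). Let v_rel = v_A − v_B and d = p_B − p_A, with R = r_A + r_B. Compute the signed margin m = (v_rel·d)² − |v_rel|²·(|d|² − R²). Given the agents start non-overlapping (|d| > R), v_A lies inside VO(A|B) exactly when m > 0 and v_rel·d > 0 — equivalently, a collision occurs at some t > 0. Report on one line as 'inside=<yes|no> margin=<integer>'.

d = (3, -15),  |d|² = 234;  R = 3+6 = 9,  c = 234−9² = 153
v_rel = (10, -13),  |v_rel|² = 269;  v_rel·d = (10)·(3) + (-13)·(-15) = 225
269·t² − 450·t + 153 = 0  ⇒  m = 225² − 269·153 = 9468
m = 9468 > 0,  v_rel·d = 225 > 0  ⇒  inside

inside=yes margin=9468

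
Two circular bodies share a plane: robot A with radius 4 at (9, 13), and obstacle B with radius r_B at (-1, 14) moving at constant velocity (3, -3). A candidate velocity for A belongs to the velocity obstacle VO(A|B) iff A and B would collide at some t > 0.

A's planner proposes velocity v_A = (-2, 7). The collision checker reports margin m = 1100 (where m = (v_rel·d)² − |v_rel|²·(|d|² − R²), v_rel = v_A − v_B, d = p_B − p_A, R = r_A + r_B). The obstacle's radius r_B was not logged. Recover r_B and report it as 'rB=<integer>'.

m = 1100
d = (-10, 1);  v_rel = (-5, 10),  |v_rel|² = 125
v_rel×d = (-5)·(1) − (10)·(-10) = 95
since m = R²·125 − 95²:  R² = (9025 + 1100) / 125 = 81
R = √81 = 9  ⇒  r_B = 9 − 4 = 5

rB=5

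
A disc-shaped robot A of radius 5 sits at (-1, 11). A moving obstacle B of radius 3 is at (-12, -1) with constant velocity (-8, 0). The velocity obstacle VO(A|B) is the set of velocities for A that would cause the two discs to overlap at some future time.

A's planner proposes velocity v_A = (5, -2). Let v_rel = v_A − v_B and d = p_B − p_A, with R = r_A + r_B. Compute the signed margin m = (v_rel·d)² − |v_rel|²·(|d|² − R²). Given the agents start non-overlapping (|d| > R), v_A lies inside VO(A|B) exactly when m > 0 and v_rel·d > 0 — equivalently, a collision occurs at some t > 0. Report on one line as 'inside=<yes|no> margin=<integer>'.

d = (-11, -12),  |d|² = 265;  R = 5+3 = 8,  c = 265−8² = 201
v_rel = (13, -2),  |v_rel|² = 173;  v_rel·d = (13)·(-11) + (-2)·(-12) = -119
173·t² + 238·t + 201 = 0  ⇒  m = (-119)² − 173·201 = -20612
m = -20612 < 0,  v_rel·d = -119 < 0  ⇒  outside

inside=no margin=-20612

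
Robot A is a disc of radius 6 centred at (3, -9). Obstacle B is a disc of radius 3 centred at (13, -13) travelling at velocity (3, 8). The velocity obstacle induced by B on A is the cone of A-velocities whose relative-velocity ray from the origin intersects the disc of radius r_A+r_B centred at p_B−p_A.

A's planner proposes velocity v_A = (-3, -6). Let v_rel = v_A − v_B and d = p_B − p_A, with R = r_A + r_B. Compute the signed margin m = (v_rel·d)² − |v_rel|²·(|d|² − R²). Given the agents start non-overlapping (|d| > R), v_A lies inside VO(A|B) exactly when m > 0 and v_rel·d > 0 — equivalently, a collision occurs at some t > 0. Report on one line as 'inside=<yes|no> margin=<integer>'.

d = (10, -4),  |d|² = 116;  R = 6+3 = 9,  c = 116−9² = 35
v_rel = (-6, -14),  |v_rel|² = 232;  v_rel·d = (-6)·(10) + (-14)·(-4) = -4
232·t² + 8·t + 35 = 0  ⇒  m = (-4)² − 232·35 = -8104
m = -8104 < 0,  v_rel·d = -4 < 0  ⇒  outside

inside=no margin=-8104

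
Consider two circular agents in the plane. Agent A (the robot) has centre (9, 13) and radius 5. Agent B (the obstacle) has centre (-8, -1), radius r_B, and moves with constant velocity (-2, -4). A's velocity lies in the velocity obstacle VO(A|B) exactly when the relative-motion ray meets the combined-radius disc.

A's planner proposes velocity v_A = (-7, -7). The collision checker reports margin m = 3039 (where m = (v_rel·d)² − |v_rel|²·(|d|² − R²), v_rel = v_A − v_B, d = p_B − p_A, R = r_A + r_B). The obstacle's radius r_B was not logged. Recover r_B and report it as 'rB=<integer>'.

m = 3039
d = (-17, -14);  v_rel = (-5, -3),  |v_rel|² = 34
v_rel×d = (-5)·(-14) − (-3)·(-17) = 19
since m = R²·34 − 19²:  R² = (361 + 3039) / 34 = 100
R = √100 = 10  ⇒  r_B = 10 − 5 = 5

rB=5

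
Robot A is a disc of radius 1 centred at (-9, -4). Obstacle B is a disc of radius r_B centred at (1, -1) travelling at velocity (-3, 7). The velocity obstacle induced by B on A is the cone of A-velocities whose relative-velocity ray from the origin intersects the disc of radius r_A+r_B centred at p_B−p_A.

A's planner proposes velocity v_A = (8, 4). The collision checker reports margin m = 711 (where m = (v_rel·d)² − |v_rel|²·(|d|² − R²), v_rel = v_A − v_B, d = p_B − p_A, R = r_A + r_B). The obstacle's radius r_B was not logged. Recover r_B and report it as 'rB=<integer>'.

m = 711
d = (10, 3);  v_rel = (11, -3),  |v_rel|² = 130
v_rel×d = (11)·(3) − (-3)·(10) = 63
since m = R²·130 − 63²:  R² = (3969 + 711) / 130 = 36
R = √36 = 6  ⇒  r_B = 6 − 1 = 5

rB=5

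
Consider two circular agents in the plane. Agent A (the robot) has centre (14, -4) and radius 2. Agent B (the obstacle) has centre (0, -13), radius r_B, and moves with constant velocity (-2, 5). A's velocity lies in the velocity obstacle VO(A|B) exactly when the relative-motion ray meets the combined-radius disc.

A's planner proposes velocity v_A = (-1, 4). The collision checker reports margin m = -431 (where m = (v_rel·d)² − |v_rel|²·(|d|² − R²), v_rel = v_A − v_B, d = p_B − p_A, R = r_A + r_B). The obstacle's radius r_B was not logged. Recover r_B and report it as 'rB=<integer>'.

m = -431
d = (-14, -9);  v_rel = (1, -1),  |v_rel|² = 2
v_rel×d = (1)·(-9) − (-1)·(-14) = -23
since m = R²·2 − (-23)²:  R² = (529 + -431) / 2 = 49
R = √49 = 7  ⇒  r_B = 7 − 2 = 5

rB=5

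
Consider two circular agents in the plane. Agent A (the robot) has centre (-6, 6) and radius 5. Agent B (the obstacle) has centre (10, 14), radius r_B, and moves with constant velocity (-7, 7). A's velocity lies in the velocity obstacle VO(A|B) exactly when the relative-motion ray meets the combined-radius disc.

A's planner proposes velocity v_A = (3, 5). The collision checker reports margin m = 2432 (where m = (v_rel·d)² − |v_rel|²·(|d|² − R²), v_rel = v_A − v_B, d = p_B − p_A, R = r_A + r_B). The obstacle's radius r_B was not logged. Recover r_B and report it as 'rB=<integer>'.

m = 2432
d = (16, 8);  v_rel = (10, -2),  |v_rel|² = 104
v_rel×d = (10)·(8) − (-2)·(16) = 112
since m = R²·104 − 112²:  R² = (12544 + 2432) / 104 = 144
R = √144 = 12  ⇒  r_B = 12 − 5 = 7

rB=7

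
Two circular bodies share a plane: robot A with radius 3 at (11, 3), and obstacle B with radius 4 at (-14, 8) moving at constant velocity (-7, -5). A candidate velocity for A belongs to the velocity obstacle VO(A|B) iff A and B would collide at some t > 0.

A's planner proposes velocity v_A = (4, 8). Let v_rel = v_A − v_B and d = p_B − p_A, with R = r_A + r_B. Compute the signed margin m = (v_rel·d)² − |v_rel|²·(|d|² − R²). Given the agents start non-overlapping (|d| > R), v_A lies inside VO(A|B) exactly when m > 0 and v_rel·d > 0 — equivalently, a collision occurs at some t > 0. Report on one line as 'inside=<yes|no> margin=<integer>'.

d = (-25, 5),  |d|² = 650;  R = 3+4 = 7,  c = 650−7² = 601
v_rel = (11, 13),  |v_rel|² = 290;  v_rel·d = (11)·(-25) + (13)·(5) = -210
290·t² + 420·t + 601 = 0  ⇒  m = (-210)² − 290·601 = -130190
m = -130190 < 0,  v_rel·d = -210 < 0  ⇒  outside

inside=no margin=-130190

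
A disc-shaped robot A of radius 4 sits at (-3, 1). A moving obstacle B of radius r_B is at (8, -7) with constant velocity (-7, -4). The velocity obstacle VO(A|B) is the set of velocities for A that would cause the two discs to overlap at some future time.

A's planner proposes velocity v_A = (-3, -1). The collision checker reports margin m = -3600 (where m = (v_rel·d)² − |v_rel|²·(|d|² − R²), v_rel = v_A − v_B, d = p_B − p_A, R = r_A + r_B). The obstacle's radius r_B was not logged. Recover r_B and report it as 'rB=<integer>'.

m = -3600
d = (11, -8);  v_rel = (4, 3),  |v_rel|² = 25
v_rel×d = (4)·(-8) − (3)·(11) = -65
since m = R²·25 − (-65)²:  R² = (4225 + -3600) / 25 = 25
R = √25 = 5  ⇒  r_B = 5 − 4 = 1

rB=1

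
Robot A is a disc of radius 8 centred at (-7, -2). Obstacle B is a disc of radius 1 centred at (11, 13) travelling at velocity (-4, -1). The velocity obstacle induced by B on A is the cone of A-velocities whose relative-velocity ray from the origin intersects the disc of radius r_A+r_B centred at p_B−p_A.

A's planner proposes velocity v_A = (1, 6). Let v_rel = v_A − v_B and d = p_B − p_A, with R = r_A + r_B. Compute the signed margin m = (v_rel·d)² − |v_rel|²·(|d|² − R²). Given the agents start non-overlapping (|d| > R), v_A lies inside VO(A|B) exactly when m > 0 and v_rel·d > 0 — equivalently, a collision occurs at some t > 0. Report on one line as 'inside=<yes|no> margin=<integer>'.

d = (18, 15),  |d|² = 549;  R = 8+1 = 9,  c = 549−9² = 468
v_rel = (5, 7),  |v_rel|² = 74;  v_rel·d = (5)·(18) + (7)·(15) = 195
74·t² − 390·t + 468 = 0  ⇒  m = 195² − 74·468 = 3393
m = 3393 > 0,  v_rel·d = 195 > 0  ⇒  inside

inside=yes margin=3393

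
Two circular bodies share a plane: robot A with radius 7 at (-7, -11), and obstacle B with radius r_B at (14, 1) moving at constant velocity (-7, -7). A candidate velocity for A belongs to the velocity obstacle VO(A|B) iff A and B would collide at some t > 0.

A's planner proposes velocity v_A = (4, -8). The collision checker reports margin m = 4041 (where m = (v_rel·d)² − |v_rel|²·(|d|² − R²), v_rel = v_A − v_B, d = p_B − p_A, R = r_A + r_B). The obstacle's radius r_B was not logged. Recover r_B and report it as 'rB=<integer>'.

m = 4041
d = (21, 12);  v_rel = (11, -1),  |v_rel|² = 122
v_rel×d = (11)·(12) − (-1)·(21) = 153
since m = R²·122 − 153²:  R² = (23409 + 4041) / 122 = 225
R = √225 = 15  ⇒  r_B = 15 − 7 = 8

rB=8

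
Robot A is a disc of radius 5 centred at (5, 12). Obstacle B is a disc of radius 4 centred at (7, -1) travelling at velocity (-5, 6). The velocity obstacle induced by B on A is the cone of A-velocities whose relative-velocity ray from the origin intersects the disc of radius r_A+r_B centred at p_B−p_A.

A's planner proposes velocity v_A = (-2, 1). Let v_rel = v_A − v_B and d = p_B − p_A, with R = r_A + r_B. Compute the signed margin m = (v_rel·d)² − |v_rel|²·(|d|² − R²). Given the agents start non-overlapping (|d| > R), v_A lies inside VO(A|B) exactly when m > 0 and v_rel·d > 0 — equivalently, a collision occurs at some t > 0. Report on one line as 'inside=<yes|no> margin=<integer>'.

d = (2, -13),  |d|² = 173;  R = 5+4 = 9,  c = 173−9² = 92
v_rel = (3, -5),  |v_rel|² = 34;  v_rel·d = (3)·(2) + (-5)·(-13) = 71
34·t² − 142·t + 92 = 0  ⇒  m = 71² − 34·92 = 1913
m = 1913 > 0,  v_rel·d = 71 > 0  ⇒  inside

inside=yes margin=1913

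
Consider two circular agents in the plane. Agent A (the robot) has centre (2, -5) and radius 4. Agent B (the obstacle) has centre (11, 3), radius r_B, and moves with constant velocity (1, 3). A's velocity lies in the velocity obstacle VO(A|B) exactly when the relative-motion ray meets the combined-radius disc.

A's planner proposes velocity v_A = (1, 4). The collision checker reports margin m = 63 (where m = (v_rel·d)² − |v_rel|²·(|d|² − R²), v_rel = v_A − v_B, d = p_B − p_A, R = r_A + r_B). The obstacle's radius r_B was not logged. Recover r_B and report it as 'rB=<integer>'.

m = 63
d = (9, 8);  v_rel = (0, 1),  |v_rel|² = 1
v_rel×d = (0)·(8) − (1)·(9) = -9
since m = R²·1 − (-9)²:  R² = (81 + 63) / 1 = 144
R = √144 = 12  ⇒  r_B = 12 − 4 = 8

rB=8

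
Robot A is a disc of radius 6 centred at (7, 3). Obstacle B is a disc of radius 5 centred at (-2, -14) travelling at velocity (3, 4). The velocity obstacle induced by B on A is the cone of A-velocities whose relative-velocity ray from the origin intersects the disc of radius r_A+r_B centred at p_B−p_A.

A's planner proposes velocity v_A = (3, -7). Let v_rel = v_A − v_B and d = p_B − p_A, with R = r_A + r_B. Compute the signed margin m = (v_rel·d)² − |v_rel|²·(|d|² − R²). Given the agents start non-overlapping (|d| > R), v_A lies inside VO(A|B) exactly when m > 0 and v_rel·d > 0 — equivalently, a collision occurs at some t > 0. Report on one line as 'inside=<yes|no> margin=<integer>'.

d = (-9, -17),  |d|² = 370;  R = 6+5 = 11,  c = 370−11² = 249
v_rel = (0, -11),  |v_rel|² = 121;  v_rel·d = (0)·(-9) + (-11)·(-17) = 187
121·t² − 374·t + 249 = 0  ⇒  m = 187² − 121·249 = 4840
m = 4840 > 0,  v_rel·d = 187 > 0  ⇒  inside

inside=yes margin=4840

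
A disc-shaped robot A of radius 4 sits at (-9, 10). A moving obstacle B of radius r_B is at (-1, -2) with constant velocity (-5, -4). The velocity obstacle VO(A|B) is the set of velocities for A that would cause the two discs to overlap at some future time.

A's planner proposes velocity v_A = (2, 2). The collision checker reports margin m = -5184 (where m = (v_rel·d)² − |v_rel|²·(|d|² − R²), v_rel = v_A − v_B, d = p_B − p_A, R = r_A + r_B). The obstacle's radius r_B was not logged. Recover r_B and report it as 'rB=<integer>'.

m = -5184
d = (8, -12);  v_rel = (7, 6),  |v_rel|² = 85
v_rel×d = (7)·(-12) − (6)·(8) = -132
since m = R²·85 − (-132)²:  R² = (17424 + -5184) / 85 = 144
R = √144 = 12  ⇒  r_B = 12 − 4 = 8

rB=8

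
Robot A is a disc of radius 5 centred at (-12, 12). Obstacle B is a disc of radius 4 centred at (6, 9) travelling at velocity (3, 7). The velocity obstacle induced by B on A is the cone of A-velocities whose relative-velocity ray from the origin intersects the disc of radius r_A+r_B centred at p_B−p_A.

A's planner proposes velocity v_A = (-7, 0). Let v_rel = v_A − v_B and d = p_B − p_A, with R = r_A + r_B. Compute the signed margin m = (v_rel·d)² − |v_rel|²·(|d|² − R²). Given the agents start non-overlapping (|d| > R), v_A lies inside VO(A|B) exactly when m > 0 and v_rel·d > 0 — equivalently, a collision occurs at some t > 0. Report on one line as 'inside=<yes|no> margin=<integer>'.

d = (18, -3),  |d|² = 333;  R = 5+4 = 9,  c = 333−9² = 252
v_rel = (-10, -7),  |v_rel|² = 149;  v_rel·d = (-10)·(18) + (-7)·(-3) = -159
149·t² + 318·t + 252 = 0  ⇒  m = (-159)² − 149·252 = -12267
m = -12267 < 0,  v_rel·d = -159 < 0  ⇒  outside

inside=no margin=-12267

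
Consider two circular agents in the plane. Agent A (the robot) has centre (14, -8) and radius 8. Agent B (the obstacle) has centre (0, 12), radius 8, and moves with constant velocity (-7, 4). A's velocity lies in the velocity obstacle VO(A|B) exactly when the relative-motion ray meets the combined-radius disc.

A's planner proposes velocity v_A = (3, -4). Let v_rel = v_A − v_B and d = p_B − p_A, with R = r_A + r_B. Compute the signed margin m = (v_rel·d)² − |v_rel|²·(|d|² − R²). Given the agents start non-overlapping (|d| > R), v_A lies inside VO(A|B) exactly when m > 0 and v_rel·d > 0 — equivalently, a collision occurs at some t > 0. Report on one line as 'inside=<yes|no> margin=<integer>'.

d = (-14, 20),  |d|² = 596;  R = 8+8 = 16,  c = 596−16² = 340
v_rel = (10, -8),  |v_rel|² = 164;  v_rel·d = (10)·(-14) + (-8)·(20) = -300
164·t² + 600·t + 340 = 0  ⇒  m = (-300)² − 164·340 = 34240
m = 34240 > 0,  v_rel·d = -300 < 0  ⇒  outside

inside=no margin=34240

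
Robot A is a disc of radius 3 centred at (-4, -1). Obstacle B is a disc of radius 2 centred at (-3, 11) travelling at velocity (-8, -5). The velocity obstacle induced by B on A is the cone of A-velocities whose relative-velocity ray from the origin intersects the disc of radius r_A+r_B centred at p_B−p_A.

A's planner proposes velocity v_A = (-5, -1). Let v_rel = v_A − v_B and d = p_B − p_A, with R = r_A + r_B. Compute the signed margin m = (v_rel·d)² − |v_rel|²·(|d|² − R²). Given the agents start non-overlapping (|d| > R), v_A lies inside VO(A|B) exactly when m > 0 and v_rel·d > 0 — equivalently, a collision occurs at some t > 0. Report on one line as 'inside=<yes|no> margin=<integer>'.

d = (1, 12),  |d|² = 145;  R = 3+2 = 5,  c = 145−5² = 120
v_rel = (3, 4),  |v_rel|² = 25;  v_rel·d = (3)·(1) + (4)·(12) = 51
25·t² − 102·t + 120 = 0  ⇒  m = 51² − 25·120 = -399
m = -399 < 0,  v_rel·d = 51 > 0  ⇒  outside

inside=no margin=-399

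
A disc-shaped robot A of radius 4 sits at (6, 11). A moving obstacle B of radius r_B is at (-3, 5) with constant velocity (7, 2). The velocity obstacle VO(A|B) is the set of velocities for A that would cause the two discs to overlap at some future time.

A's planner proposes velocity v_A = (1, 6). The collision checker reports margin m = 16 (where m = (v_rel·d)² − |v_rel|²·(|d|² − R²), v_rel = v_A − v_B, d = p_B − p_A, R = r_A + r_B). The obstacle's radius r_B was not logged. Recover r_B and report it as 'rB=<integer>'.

m = 16
d = (-9, -6);  v_rel = (-6, 4),  |v_rel|² = 52
v_rel×d = (-6)·(-6) − (4)·(-9) = 72
since m = R²·52 − 72²:  R² = (5184 + 16) / 52 = 100
R = √100 = 10  ⇒  r_B = 10 − 4 = 6

rB=6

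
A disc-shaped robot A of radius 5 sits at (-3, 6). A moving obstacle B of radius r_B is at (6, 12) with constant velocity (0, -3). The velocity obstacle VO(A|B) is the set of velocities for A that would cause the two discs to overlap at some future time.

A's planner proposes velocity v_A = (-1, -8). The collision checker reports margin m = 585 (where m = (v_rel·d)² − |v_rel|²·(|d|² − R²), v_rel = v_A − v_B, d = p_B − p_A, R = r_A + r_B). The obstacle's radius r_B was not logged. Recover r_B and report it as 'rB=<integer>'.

m = 585
d = (9, 6);  v_rel = (-1, -5),  |v_rel|² = 26
v_rel×d = (-1)·(6) − (-5)·(9) = 39
since m = R²·26 − 39²:  R² = (1521 + 585) / 26 = 81
R = √81 = 9  ⇒  r_B = 9 − 5 = 4

rB=4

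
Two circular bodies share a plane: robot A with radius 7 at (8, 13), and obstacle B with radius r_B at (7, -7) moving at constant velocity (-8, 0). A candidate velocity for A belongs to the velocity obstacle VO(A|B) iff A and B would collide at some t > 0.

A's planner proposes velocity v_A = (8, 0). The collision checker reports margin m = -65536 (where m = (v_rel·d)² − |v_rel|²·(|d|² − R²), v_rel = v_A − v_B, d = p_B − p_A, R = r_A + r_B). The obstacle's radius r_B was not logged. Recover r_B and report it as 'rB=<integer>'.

m = -65536
d = (-1, -20);  v_rel = (16, 0),  |v_rel|² = 256
v_rel×d = (16)·(-20) − (0)·(-1) = -320
since m = R²·256 − (-320)²:  R² = (102400 + -65536) / 256 = 144
R = √144 = 12  ⇒  r_B = 12 − 7 = 5

rB=5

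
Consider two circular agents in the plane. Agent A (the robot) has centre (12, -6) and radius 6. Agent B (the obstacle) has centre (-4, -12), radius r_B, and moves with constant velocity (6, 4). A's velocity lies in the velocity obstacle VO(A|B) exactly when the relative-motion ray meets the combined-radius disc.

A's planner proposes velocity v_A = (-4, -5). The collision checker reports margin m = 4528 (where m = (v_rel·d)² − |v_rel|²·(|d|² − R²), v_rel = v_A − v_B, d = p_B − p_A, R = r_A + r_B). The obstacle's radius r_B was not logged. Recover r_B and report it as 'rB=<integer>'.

m = 4528
d = (-16, -6);  v_rel = (-10, -9),  |v_rel|² = 181
v_rel×d = (-10)·(-6) − (-9)·(-16) = -84
since m = R²·181 − (-84)²:  R² = (7056 + 4528) / 181 = 64
R = √64 = 8  ⇒  r_B = 8 − 6 = 2

rB=2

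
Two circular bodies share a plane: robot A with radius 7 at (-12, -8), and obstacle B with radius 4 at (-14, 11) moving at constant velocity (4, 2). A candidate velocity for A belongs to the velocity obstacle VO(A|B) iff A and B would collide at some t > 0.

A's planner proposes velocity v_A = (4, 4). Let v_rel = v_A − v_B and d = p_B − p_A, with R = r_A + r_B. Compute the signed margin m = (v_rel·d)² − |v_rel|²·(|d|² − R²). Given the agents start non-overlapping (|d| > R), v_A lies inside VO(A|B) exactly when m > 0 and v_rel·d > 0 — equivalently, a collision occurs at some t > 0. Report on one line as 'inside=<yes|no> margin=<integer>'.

d = (-2, 19),  |d|² = 365;  R = 7+4 = 11,  c = 365−11² = 244
v_rel = (0, 2),  |v_rel|² = 4;  v_rel·d = (0)·(-2) + (2)·(19) = 38
4·t² − 76·t + 244 = 0  ⇒  m = 38² − 4·244 = 468
m = 468 > 0,  v_rel·d = 38 > 0  ⇒  inside

inside=yes margin=468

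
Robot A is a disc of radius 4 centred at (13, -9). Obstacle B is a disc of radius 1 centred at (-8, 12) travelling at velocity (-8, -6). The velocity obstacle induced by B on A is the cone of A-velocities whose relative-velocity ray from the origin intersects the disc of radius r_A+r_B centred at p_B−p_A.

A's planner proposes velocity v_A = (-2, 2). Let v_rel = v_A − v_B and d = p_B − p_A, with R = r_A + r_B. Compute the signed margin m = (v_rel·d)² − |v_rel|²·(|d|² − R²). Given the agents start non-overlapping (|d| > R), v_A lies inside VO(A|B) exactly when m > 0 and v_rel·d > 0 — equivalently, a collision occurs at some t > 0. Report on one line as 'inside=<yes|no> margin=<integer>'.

d = (-21, 21),  |d|² = 882;  R = 4+1 = 5,  c = 882−5² = 857
v_rel = (6, 8),  |v_rel|² = 100;  v_rel·d = (6)·(-21) + (8)·(21) = 42
100·t² − 84·t + 857 = 0  ⇒  m = 42² − 100·857 = -83936
m = -83936 < 0,  v_rel·d = 42 > 0  ⇒  outside

inside=no margin=-83936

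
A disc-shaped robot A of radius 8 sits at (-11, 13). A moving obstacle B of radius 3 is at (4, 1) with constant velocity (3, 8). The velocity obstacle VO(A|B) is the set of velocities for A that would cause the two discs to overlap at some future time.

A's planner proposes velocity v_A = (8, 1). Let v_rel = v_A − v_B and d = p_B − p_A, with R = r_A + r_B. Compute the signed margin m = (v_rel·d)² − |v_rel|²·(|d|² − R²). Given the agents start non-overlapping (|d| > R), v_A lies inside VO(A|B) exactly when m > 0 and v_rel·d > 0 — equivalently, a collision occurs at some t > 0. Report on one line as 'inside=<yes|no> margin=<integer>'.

d = (15, -12),  |d|² = 369;  R = 8+3 = 11,  c = 369−11² = 248
v_rel = (5, -7),  |v_rel|² = 74;  v_rel·d = (5)·(15) + (-7)·(-12) = 159
74·t² − 318·t + 248 = 0  ⇒  m = 159² − 74·248 = 6929
m = 6929 > 0,  v_rel·d = 159 > 0  ⇒  inside

inside=yes margin=6929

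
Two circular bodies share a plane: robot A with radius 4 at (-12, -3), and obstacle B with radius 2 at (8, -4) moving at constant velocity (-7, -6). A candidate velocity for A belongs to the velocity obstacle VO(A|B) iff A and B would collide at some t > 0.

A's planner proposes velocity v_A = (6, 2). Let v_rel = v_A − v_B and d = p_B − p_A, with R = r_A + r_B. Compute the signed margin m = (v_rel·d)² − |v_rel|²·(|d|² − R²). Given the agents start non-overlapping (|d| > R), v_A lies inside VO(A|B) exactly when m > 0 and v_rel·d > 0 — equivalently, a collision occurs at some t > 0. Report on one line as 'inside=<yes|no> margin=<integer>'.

d = (20, -1),  |d|² = 401;  R = 4+2 = 6,  c = 401−6² = 365
v_rel = (13, 8),  |v_rel|² = 233;  v_rel·d = (13)·(20) + (8)·(-1) = 252
233·t² − 504·t + 365 = 0  ⇒  m = 252² − 233·365 = -21541
m = -21541 < 0,  v_rel·d = 252 > 0  ⇒  outside

inside=no margin=-21541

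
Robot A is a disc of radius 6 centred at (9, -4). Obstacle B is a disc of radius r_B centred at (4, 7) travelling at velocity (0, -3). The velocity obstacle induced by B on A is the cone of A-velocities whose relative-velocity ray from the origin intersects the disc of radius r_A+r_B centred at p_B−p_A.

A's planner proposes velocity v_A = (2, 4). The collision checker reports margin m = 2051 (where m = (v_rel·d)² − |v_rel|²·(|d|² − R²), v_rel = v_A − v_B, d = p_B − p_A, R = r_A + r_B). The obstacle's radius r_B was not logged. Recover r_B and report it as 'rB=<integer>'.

m = 2051
d = (-5, 11);  v_rel = (2, 7),  |v_rel|² = 53
v_rel×d = (2)·(11) − (7)·(-5) = 57
since m = R²·53 − 57²:  R² = (3249 + 2051) / 53 = 100
R = √100 = 10  ⇒  r_B = 10 − 6 = 4

rB=4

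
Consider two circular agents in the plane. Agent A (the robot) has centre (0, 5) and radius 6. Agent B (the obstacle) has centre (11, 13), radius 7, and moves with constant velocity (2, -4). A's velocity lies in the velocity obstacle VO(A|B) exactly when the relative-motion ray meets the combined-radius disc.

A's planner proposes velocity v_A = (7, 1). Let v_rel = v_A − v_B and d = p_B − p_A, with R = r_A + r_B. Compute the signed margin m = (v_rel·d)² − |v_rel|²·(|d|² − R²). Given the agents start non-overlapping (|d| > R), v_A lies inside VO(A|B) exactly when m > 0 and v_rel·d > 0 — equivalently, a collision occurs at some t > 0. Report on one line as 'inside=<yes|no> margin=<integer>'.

d = (11, 8),  |d|² = 185;  R = 6+7 = 13,  c = 185−13² = 16
v_rel = (5, 5),  |v_rel|² = 50;  v_rel·d = (5)·(11) + (5)·(8) = 95
50·t² − 190·t + 16 = 0  ⇒  m = 95² − 50·16 = 8225
m = 8225 > 0,  v_rel·d = 95 > 0  ⇒  inside

inside=yes margin=8225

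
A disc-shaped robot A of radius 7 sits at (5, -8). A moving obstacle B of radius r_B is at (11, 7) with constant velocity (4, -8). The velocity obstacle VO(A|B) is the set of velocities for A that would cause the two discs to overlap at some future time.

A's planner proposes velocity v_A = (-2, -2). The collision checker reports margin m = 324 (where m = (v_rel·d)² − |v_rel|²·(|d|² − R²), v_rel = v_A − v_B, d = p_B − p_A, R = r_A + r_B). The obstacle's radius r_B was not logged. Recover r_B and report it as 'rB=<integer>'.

m = 324
d = (6, 15);  v_rel = (-6, 6),  |v_rel|² = 72
v_rel×d = (-6)·(15) − (6)·(6) = -126
since m = R²·72 − (-126)²:  R² = (15876 + 324) / 72 = 225
R = √225 = 15  ⇒  r_B = 15 − 7 = 8

rB=8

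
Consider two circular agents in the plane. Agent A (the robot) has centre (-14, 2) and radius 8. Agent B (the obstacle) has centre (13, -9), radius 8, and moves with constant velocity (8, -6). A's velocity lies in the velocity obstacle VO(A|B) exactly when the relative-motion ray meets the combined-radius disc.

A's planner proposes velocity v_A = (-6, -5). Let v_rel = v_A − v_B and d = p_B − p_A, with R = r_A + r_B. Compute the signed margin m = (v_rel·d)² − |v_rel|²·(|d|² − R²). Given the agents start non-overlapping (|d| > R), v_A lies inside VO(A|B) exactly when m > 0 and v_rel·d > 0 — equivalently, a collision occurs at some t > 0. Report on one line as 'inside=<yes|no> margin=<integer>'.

d = (27, -11),  |d|² = 850;  R = 8+8 = 16,  c = 850−16² = 594
v_rel = (-14, 1),  |v_rel|² = 197;  v_rel·d = (-14)·(27) + (1)·(-11) = -389
197·t² + 778·t + 594 = 0  ⇒  m = (-389)² − 197·594 = 34303
m = 34303 > 0,  v_rel·d = -389 < 0  ⇒  outside

inside=no margin=34303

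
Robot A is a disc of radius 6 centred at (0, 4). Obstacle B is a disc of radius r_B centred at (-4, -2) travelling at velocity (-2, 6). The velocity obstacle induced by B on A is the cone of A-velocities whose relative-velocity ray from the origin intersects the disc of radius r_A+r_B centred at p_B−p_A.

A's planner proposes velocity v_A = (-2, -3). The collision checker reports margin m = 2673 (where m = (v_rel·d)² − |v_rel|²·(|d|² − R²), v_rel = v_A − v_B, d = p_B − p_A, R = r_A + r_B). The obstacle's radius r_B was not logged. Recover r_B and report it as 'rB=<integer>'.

m = 2673
d = (-4, -6);  v_rel = (0, -9),  |v_rel|² = 81
v_rel×d = (0)·(-6) − (-9)·(-4) = -36
since m = R²·81 − (-36)²:  R² = (1296 + 2673) / 81 = 49
R = √49 = 7  ⇒  r_B = 7 − 6 = 1

rB=1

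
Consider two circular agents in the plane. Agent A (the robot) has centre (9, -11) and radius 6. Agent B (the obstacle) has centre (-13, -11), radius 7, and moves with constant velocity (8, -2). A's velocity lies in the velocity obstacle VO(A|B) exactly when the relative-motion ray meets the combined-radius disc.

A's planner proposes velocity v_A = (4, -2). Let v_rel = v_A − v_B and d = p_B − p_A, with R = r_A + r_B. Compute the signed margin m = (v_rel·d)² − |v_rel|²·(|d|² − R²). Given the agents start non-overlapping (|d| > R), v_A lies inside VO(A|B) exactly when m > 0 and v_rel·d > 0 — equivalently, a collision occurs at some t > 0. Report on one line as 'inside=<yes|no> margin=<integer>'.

d = (-22, 0),  |d|² = 484;  R = 6+7 = 13,  c = 484−13² = 315
v_rel = (-4, 0),  |v_rel|² = 16;  v_rel·d = (-4)·(-22) + (0)·(0) = 88
16·t² − 176·t + 315 = 0  ⇒  m = 88² − 16·315 = 2704
m = 2704 > 0,  v_rel·d = 88 > 0  ⇒  inside

inside=yes margin=2704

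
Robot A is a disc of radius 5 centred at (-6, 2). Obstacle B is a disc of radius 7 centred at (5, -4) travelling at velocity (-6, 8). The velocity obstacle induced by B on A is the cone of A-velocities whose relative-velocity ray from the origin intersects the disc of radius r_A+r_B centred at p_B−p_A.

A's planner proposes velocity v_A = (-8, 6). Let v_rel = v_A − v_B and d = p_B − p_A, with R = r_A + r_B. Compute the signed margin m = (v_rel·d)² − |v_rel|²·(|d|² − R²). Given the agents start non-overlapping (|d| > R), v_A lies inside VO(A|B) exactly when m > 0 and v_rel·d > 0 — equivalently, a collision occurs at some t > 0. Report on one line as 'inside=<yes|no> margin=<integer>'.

d = (11, -6),  |d|² = 157;  R = 5+7 = 12,  c = 157−12² = 13
v_rel = (-2, -2),  |v_rel|² = 8;  v_rel·d = (-2)·(11) + (-2)·(-6) = -10
8·t² + 20·t + 13 = 0  ⇒  m = (-10)² − 8·13 = -4
m = -4 < 0,  v_rel·d = -10 < 0  ⇒  outside

inside=no margin=-4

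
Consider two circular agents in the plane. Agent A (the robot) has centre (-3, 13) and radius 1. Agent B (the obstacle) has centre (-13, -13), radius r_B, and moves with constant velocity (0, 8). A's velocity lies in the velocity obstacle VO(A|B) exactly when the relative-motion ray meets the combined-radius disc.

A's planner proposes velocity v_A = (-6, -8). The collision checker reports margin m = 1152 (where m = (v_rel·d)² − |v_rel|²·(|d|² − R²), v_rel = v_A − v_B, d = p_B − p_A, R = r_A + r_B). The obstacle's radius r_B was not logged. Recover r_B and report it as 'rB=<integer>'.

m = 1152
d = (-10, -26);  v_rel = (-6, -16),  |v_rel|² = 292
v_rel×d = (-6)·(-26) − (-16)·(-10) = -4
since m = R²·292 − (-4)²:  R² = (16 + 1152) / 292 = 4
R = √4 = 2  ⇒  r_B = 2 − 1 = 1

rB=1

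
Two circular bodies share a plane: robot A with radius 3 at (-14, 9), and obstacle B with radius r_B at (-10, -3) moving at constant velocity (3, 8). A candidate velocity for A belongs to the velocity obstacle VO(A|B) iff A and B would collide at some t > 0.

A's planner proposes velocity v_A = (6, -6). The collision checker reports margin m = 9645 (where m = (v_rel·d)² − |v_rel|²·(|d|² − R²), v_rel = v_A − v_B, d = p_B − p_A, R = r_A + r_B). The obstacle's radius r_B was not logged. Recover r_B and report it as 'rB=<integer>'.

m = 9645
d = (4, -12);  v_rel = (3, -14),  |v_rel|² = 205
v_rel×d = (3)·(-12) − (-14)·(4) = 20
since m = R²·205 − 20²:  R² = (400 + 9645) / 205 = 49
R = √49 = 7  ⇒  r_B = 7 − 3 = 4

rB=4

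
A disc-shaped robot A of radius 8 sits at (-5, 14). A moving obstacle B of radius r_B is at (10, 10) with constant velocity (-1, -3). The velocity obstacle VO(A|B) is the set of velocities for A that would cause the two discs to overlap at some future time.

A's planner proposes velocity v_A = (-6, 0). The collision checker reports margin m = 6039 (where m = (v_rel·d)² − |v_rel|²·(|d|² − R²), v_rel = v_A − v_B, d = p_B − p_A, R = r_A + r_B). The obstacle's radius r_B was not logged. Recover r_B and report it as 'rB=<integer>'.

m = 6039
d = (15, -4);  v_rel = (-5, 3),  |v_rel|² = 34
v_rel×d = (-5)·(-4) − (3)·(15) = -25
since m = R²·34 − (-25)²:  R² = (625 + 6039) / 34 = 196
R = √196 = 14  ⇒  r_B = 14 − 8 = 6

rB=6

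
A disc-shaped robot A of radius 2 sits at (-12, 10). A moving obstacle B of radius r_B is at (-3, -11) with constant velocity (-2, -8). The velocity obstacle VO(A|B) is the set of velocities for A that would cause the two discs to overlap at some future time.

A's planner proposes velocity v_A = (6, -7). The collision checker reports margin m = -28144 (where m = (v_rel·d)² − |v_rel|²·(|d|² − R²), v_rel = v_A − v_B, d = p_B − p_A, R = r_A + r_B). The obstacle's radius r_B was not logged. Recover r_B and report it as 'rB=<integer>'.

m = -28144
d = (9, -21);  v_rel = (8, 1),  |v_rel|² = 65
v_rel×d = (8)·(-21) − (1)·(9) = -177
since m = R²·65 − (-177)²:  R² = (31329 + -28144) / 65 = 49
R = √49 = 7  ⇒  r_B = 7 − 2 = 5

rB=5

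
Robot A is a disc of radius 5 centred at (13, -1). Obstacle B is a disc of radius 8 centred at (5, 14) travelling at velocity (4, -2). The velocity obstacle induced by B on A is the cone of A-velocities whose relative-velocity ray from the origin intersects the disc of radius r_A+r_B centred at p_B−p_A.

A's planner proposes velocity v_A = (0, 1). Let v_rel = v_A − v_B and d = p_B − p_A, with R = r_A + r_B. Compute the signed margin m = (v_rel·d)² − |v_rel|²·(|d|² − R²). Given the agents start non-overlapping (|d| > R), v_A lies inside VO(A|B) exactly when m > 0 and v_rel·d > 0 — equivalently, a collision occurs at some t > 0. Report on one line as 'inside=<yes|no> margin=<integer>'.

d = (-8, 15),  |d|² = 289;  R = 5+8 = 13,  c = 289−13² = 120
v_rel = (-4, 3),  |v_rel|² = 25;  v_rel·d = (-4)·(-8) + (3)·(15) = 77
25·t² − 154·t + 120 = 0  ⇒  m = 77² − 25·120 = 2929
m = 2929 > 0,  v_rel·d = 77 > 0  ⇒  inside

inside=yes margin=2929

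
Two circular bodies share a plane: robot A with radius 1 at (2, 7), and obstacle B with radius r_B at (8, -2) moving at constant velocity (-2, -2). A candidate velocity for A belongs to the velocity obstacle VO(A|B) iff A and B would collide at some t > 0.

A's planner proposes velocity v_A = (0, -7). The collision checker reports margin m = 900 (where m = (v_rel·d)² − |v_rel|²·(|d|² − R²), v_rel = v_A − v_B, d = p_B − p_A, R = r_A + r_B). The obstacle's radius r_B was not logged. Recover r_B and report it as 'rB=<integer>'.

m = 900
d = (6, -9);  v_rel = (2, -5),  |v_rel|² = 29
v_rel×d = (2)·(-9) − (-5)·(6) = 12
since m = R²·29 − 12²:  R² = (144 + 900) / 29 = 36
R = √36 = 6  ⇒  r_B = 6 − 1 = 5

rB=5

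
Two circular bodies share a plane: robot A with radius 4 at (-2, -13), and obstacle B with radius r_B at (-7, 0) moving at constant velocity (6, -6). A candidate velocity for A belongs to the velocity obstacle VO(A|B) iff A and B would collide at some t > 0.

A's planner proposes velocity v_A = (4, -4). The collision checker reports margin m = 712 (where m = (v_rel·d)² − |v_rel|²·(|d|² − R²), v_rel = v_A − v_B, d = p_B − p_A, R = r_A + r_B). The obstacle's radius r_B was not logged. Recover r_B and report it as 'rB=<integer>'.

m = 712
d = (-5, 13);  v_rel = (-2, 2),  |v_rel|² = 8
v_rel×d = (-2)·(13) − (2)·(-5) = -16
since m = R²·8 − (-16)²:  R² = (256 + 712) / 8 = 121
R = √121 = 11  ⇒  r_B = 11 − 4 = 7

rB=7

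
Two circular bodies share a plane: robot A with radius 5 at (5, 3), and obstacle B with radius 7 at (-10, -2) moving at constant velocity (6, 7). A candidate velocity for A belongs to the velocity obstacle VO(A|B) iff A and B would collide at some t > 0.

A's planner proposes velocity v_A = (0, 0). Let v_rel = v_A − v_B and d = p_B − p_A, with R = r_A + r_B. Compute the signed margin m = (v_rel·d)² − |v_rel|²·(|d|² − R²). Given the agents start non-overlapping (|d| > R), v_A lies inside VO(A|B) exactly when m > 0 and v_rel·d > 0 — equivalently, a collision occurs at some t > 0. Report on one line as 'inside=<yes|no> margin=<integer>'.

d = (-15, -5),  |d|² = 250;  R = 5+7 = 12,  c = 250−12² = 106
v_rel = (-6, -7),  |v_rel|² = 85;  v_rel·d = (-6)·(-15) + (-7)·(-5) = 125
85·t² − 250·t + 106 = 0  ⇒  m = 125² − 85·106 = 6615
m = 6615 > 0,  v_rel·d = 125 > 0  ⇒  inside

inside=yes margin=6615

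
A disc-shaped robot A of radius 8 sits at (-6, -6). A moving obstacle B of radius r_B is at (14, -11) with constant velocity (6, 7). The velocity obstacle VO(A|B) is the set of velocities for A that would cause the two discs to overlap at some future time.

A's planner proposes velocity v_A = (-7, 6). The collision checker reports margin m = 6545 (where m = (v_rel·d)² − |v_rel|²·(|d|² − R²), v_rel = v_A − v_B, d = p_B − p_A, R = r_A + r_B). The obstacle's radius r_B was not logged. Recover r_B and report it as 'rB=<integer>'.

m = 6545
d = (20, -5);  v_rel = (-13, -1),  |v_rel|² = 170
v_rel×d = (-13)·(-5) − (-1)·(20) = 85
since m = R²·170 − 85²:  R² = (7225 + 6545) / 170 = 81
R = √81 = 9  ⇒  r_B = 9 − 8 = 1

rB=1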